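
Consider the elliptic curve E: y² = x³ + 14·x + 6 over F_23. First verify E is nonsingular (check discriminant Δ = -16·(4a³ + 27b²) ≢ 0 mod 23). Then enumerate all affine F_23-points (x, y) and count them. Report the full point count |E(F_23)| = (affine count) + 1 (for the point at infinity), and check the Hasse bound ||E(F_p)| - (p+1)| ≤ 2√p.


Affine points = {(0, 11), (0, 12), (3, 11), (3, 12), (8, 3), (8, 20), (12, 4), (12, 19), (13, 4), (13, 19), (14, 5), (14, 18), (15, 7), (15, 16), (16, 5), (16, 18), (18, 8), (18, 15), (19, 1), (19, 22), (20, 11), (20, 12), (21, 4), (21, 19)}; affine count = 24; |E(F_23)| = 25.

Discriminant check: Δ ∝ 4a³ + 27b² = 4·14³ + 27·6² = 4·2744 + 27·36 ≡ 11 (mod 23). Nonzero ⇒ E is nonsingular.
For each x ∈ F_23, compute rhs = x³ + 14·x + 6 mod 23, then count y ∈ F_23 with y² ≡ rhs.
  x = 0: rhs = 6, matching y values: 11, 12 (2 points).
  x = 1: rhs = 21, matching y values: none (0 points).
  x = 2: rhs = 19, matching y values: none (0 points).
  x = 3: rhs = 6, matching y values: 11, 12 (2 points).
  x = 4: rhs = 11, matching y values: none (0 points).
  x = 5: rhs = 17, matching y values: none (0 points).
  x = 6: rhs = 7, matching y values: none (0 points).
  x = 7: rhs = 10, matching y values: none (0 points).
  x = 8: rhs = 9, matching y values: 3, 20 (2 points).
  x = 9: rhs = 10, matching y values: none (0 points).
  x = 10: rhs = 19, matching y values: none (0 points).
  x = 11: rhs = 19, matching y values: none (0 points).
  x = 12: rhs = 16, matching y values: 4, 19 (2 points).
  x = 13: rhs = 16, matching y values: 4, 19 (2 points).
  x = 14: rhs = 2, matching y values: 5, 18 (2 points).
  x = 15: rhs = 3, matching y values: 7, 16 (2 points).
  x = 16: rhs = 2, matching y values: 5, 18 (2 points).
  x = 17: rhs = 5, matching y values: none (0 points).
  x = 18: rhs = 18, matching y values: 8, 15 (2 points).
  x = 19: rhs = 1, matching y values: 1, 22 (2 points).
  x = 20: rhs = 6, matching y values: 11, 12 (2 points).
  x = 21: rhs = 16, matching y values: 4, 19 (2 points).
  x = 22: rhs = 14, matching y values: none (0 points).
Total affine count: 24.
Full point count |E(F_23)| = 24 + 1 = 25.
Hasse bound: |25 − (23+1)| = |1| = 1 ≤ 2√23 ≈ 9.5917 ✓.


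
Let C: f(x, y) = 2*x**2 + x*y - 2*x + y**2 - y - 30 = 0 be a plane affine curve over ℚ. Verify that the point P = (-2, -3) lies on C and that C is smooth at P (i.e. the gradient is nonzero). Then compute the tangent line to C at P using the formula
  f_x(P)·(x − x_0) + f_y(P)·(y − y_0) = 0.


Tangent line at P: -13*x - 9*y - 53 = 0.

Step 1: f(-2, -3) = 0, so P lies on C.
Step 2: partial derivatives
  f_x(x, y) = 4*x + y - 2, f_y(x, y) = x + 2*y - 1.
  f_x(P) = -13, f_y(P) = -9 (gradient nonzero, so P is smooth).
Step 3: tangent line at P: -13·(x − -2) + -9·(y − -3) = 0.
Expanding: -13*x - 9*y - 53 = 0.


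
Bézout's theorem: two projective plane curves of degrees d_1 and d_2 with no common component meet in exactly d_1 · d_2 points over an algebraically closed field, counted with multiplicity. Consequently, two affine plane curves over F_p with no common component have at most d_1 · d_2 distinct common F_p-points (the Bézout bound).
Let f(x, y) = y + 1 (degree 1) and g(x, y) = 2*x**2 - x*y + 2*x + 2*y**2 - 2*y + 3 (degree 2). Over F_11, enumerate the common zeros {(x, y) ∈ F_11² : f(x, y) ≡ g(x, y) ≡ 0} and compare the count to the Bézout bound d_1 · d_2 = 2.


Common zeros: ∅; count = 0; Bézout bound = 2.

deg(f) = 1, deg(g) = 2, so Bézout bound = 2.
Scan x ∈ F_11. For each x, list the y ∈ F_11 with f(x, y) ≡ 0 and those with g(x, y) ≡ 0 (mod 11); the common zeros in that column are the intersection.
  x = 0: f ≡ 0 at y ∈ {10}; g ≡ 0 at y ∈ ∅; common: ∅.
  x = 1: f ≡ 0 at y ∈ {10}; g ≡ 0 at y ∈ ∅; common: ∅.
  x = 2: f ≡ 0 at y ∈ {10}; g ≡ 0 at y ∈ ∅; common: ∅.
  x = 3: f ≡ 0 at y ∈ {10}; g ≡ 0 at y ∈ ∅; common: ∅.
  x = 4: f ≡ 0 at y ∈ {10}; g ≡ 0 at y ∈ {7}; common: ∅.
  x = 5: f ≡ 0 at y ∈ {10}; g ≡ 0 at y ∈ ∅; common: ∅.
  x = 6: f ≡ 0 at y ∈ {10}; g ≡ 0 at y ∈ ∅; common: ∅.
  x = 7: f ≡ 0 at y ∈ {10}; g ≡ 0 at y ∈ ∅; common: ∅.
  x = 8: f ≡ 0 at y ∈ {10}; g ≡ 0 at y ∈ ∅; common: ∅.
  x = 9: f ≡ 0 at y ∈ {10}; g ≡ 0 at y ∈ ∅; common: ∅.
  x = 10: f ≡ 0 at y ∈ {10}; g ≡ 0 at y ∈ ∅; common: ∅.
Collecting: common zeros = ∅, so the count is 0.
Comparison with the Bézout bound: 0 ≤ 2 = deg(f)·deg(g), as expected for curves with no common component (the affine F_11-count falls short of the bound because intersections may lie at infinity, over extension fields, or carry multiplicity).


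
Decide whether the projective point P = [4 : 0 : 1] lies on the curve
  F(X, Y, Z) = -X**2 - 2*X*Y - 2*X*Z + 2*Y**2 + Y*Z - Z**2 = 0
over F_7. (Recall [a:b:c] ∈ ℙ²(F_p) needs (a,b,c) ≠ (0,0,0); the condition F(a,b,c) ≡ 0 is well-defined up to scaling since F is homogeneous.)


F(4,0,1) ≡ 3 (mod 7); P is NOT on the curve.

Evaluate F(4, 0, 1) term-by-term (mod 7).
  -X**2 ↦ -1·16·1·1 = -16
  -2*X*Y ↦ -2·4·0·1 = 0
  -2*X*Z ↦ -2·4·1·1 = -8
  2*Y**2 ↦ 2·1·0·1 = 0
  Y*Z ↦ 1·1·0·1 = 0
  -Z**2 ↦ -1·1·1·1 = -1
Sum: F(4, 0, 1) = (-16) + (0) + (-8) + (0) + (0) + (-1) = -25.
Reducing mod 7: -25 ≡ 3 (mod 7).
Since F(a, b, c) ≡ 3 ≠ 0 (mod 7), P does NOT lie on the curve.


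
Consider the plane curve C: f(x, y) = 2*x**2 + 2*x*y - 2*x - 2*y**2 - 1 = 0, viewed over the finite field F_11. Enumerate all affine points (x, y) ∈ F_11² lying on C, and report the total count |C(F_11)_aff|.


Affine F_11-points: {(0, 4), (0, 7), (3, 0), (3, 3), (5, 7), (5, 9), (6, 3), (8, 4), (9, 0), (9, 9)}; count = 10.

For each of the 121 pairs (x, y) ∈ F_11², evaluate f(x, y) mod 11. Record the zeros.
  x = 0: [0↦10, 1↦8, 2↦2, 3↦3, 4↦0, 5↦4, 6↦4, 7↦0, 8↦3, 9↦2, 10↦8]  zeros at y ∈ {4, 7}
  x = 1: [0↦10, 1↦10, 2↦6, 3↦9, 4↦8, 5↦3, 6↦5, 7↦3, 8↦8, 9↦9, 10↦6]  zeros at y ∈ ∅
  x = 2: [0↦3, 1↦5, 2↦3, 3↦8, 4↦9, 5↦6, 6↦10, 7↦10, 8↦6, 9↦9, 10↦8]  zeros at y ∈ ∅
  x = 3: [0↦0, 1↦4, 2↦4, 3↦0, 4↦3, 5↦2, 6↦8, 7↦10, 8↦8, 9↦2, 10↦3]  zeros at y ∈ {0, 3}
  x = 4: [0↦1, 1↦7, 2↦9, 3↦7, 4↦1, 5↦2, 6↦10, 7↦3, 8↦3, 9↦10, 10↦2]  zeros at y ∈ ∅
  x = 5: [0↦6, 1↦3, 2↦7, 3↦7, 4↦3, 5↦6, 6↦5, 7↦0, 8↦2, 9↦0, 10↦5]  zeros at y ∈ {7, 9}
  x = 6: [0↦4, 1↦3, 2↦9, 3↦0, 4↦9, 5↦3, 6↦4, 7↦1, 8↦5, 9↦5, 10↦1]  zeros at y ∈ {3}
  x = 7: [0↦6, 1↦7, 2↦4, 3↦8, 4↦8, 5↦4, 6↦7, 7↦6, 8↦1, 9↦3, 10↦1]  zeros at y ∈ ∅
  x = 8: [0↦1, 1↦4, 2↦3, 3↦9, 4↦0, 5↦9, 6↦3, 7↦4, 8↦1, 9↦5, 10↦5]  zeros at y ∈ {4}
  x = 9: [0↦0, 1↦5, 2↦6, 3↦3, 4↦7, 5↦7, 6↦3, 7↦6, 8↦5, 9↦0, 10↦2]  zeros at y ∈ {0, 9}
  x = 10: [0↦3, 1↦10, 2↦2, 3↦1, 4↦7, 5↦9, 6↦7, 7↦1, 8↦2, 9↦10, 10↦3]  zeros at y ∈ ∅
Collecting zeros: affine points = {(0, 4), (0, 7), (3, 0), (3, 3), (5, 7), (5, 9), (6, 3), (8, 4), (9, 0), (9, 9)}.
Total count |C(F_11)_aff| = 10.


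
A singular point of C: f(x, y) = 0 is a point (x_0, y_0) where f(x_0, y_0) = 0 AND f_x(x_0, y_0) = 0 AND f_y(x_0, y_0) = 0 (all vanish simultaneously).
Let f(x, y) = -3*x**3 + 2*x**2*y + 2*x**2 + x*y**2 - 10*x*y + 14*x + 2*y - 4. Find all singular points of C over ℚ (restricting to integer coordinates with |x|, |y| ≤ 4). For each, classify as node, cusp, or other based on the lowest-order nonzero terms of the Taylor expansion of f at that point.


Singular points: {(1, 3)}; classification: node.

Compute partial derivatives:
  f_x = -9*x**2 + 4*x*y + 4*x + y**2 - 10*y + 14.
  f_y = 2*x**2 + 2*x*y - 10*x + 2.
Scan x_0 ∈ {−4, ..., 4}. For each x_0, f_y(x_0, y) is a polynomial in y; find its integer roots y ∈ {−4, ..., 4}, then test f_x and f at those candidates.
  x = -4: f_y(-4, y) = 74 - 8*y; no integer root y with |y| ≤ 4.
  x = -3: f_y(-3, y) = 50 - 6*y; no integer root y with |y| ≤ 4.
  x = -2: f_y(-2, y) = 30 - 4*y; no integer root y with |y| ≤ 4.
  x = -1: f_y(-1, y) = 14 - 2*y; no integer root y with |y| ≤ 4.
  x = 0: f_y(0, y) = 2; no integer root y with |y| ≤ 4.
  x = 1: f_y(1, y) = 2*y - 6; vanishes at y ∈ {3}. (1, 3): f_x = 0, f = 0 — SINGULAR.
  x = 2: f_y(2, y) = 4*y - 10; no integer root y with |y| ≤ 4.
  x = 3: f_y(3, y) = 6*y - 10; no integer root y with |y| ≤ 4.
  x = 4: f_y(4, y) = 8*y - 6; no integer root y with |y| ≤ 4.
Only singular point on the grid: (1, 3).
Classify: substitute x = 1 + u, y = 3 + v and expand: f = -3*u**3 + 2*u**2*v - u**2 + u*v**2 + v**2.
No constant or linear terms (consistent with a singular point). Quadratic part: -u**2 + v**2. Cubic part: -3*u**3 + 2*u**2*v + u*v**2.
The quadratic part v**2 - u**2 = (v − u)(v + u) splits into two distinct linear factors, so there are two distinct tangent lines y − 3 = ±(x − 1) — this is a node (ordinary double point).
Classification: node.


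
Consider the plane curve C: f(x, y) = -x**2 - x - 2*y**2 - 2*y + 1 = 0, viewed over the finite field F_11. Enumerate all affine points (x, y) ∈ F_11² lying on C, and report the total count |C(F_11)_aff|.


Affine F_11-points: {(0, 2), (0, 8), (3, 0), (3, 10), (5, 1), (5, 9), (7, 0), (7, 10), (10, 2), (10, 8)}; count = 10.

For each of the 121 pairs (x, y) ∈ F_11², evaluate f(x, y) mod 11. Record the zeros.
  x = 0: [0↦1, 1↦8, 2↦0, 3↦10, 4↦5, 5↦7, 6↦5, 7↦10, 8↦0, 9↦8, 10↦1]  zeros at y ∈ {2, 8}
  x = 1: [0↦10, 1↦6, 2↦9, 3↦8, 4↦3, 5↦5, 6↦3, 7↦8, 8↦9, 9↦6, 10↦10]  zeros at y ∈ ∅
  x = 2: [0↦6, 1↦2, 2↦5, 3↦4, 4↦10, 5↦1, 6↦10, 7↦4, 8↦5, 9↦2, 10↦6]  zeros at y ∈ ∅
  x = 3: [0↦0, 1↦7, 2↦10, 3↦9, 4↦4, 5↦6, 6↦4, 7↦9, 8↦10, 9↦7, 10↦0]  zeros at y ∈ {0, 10}
  x = 4: [0↦3, 1↦10, 2↦2, 3↦1, 4↦7, 5↦9, 6↦7, 7↦1, 8↦2, 9↦10, 10↦3]  zeros at y ∈ ∅
  x = 5: [0↦4, 1↦0, 2↦3, 3↦2, 4↦8, 5↦10, 6↦8, 7↦2, 8↦3, 9↦0, 10↦4]  zeros at y ∈ {1, 9}
  x = 6: [0↦3, 1↦10, 2↦2, 3↦1, 4↦7, 5↦9, 6↦7, 7↦1, 8↦2, 9↦10, 10↦3]  zeros at y ∈ ∅
  x = 7: [0↦0, 1↦7, 2↦10, 3↦9, 4↦4, 5↦6, 6↦4, 7↦9, 8↦10, 9↦7, 10↦0]  zeros at y ∈ {0, 10}
  x = 8: [0↦6, 1↦2, 2↦5, 3↦4, 4↦10, 5↦1, 6↦10, 7↦4, 8↦5, 9↦2, 10↦6]  zeros at y ∈ ∅
  x = 9: [0↦10, 1↦6, 2↦9, 3↦8, 4↦3, 5↦5, 6↦3, 7↦8, 8↦9, 9↦6, 10↦10]  zeros at y ∈ ∅
  x = 10: [0↦1, 1↦8, 2↦0, 3↦10, 4↦5, 5↦7, 6↦5, 7↦10, 8↦0, 9↦8, 10↦1]  zeros at y ∈ {2, 8}
Collecting zeros: affine points = {(0, 2), (0, 8), (3, 0), (3, 10), (5, 1), (5, 9), (7, 0), (7, 10), (10, 2), (10, 8)}.
Total count |C(F_11)_aff| = 10.


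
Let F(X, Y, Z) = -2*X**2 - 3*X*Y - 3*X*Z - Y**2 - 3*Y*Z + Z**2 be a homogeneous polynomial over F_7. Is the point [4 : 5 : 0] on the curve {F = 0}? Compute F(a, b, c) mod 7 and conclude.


F(4,5,0) ≡ 2 (mod 7); P is NOT on the curve.

Evaluate F(4, 5, 0) term-by-term (mod 7).
  -2*X**2 ↦ -2·16·1·1 = -32
  -3*X*Y ↦ -3·4·5·1 = -60
  -3*X*Z ↦ -3·4·1·0 = 0
  -Y**2 ↦ -1·1·25·1 = -25
  -3*Y*Z ↦ -3·1·5·0 = 0
  Z**2 ↦ 1·1·1·0 = 0
Sum: F(4, 5, 0) = (-32) + (-60) + (0) + (-25) + (0) + (0) = -117.
Reducing mod 7: -117 ≡ 2 (mod 7).
Since F(a, b, c) ≡ 2 ≠ 0 (mod 7), P does NOT lie on the curve.


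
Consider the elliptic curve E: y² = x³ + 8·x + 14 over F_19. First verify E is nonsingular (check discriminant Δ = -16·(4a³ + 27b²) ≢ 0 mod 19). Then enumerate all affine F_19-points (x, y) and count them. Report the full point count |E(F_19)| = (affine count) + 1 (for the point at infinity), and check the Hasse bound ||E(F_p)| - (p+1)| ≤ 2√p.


Affine points = {(1, 2), (1, 17), (2, 0), (8, 1), (8, 18), (9, 6), (9, 13), (10, 7), (10, 12), (13, 4), (13, 15), (14, 1), (14, 18), (16, 1), (16, 18), (17, 3), (17, 16), (18, 9), (18, 10)}; affine count = 19; |E(F_19)| = 20.

Discriminant check: Δ ∝ 4a³ + 27b² = 4·8³ + 27·14² = 4·512 + 27·196 ≡ 6 (mod 19). Nonzero ⇒ E is nonsingular.
For each x ∈ F_19, compute rhs = x³ + 8·x + 14 mod 19, then count y ∈ F_19 with y² ≡ rhs.
  x = 0: rhs = 14, matching y values: none (0 points).
  x = 1: rhs = 4, matching y values: 2, 17 (2 points).
  x = 2: rhs = 0, matching y values: 0 (1 points).
  x = 3: rhs = 8, matching y values: none (0 points).
  x = 4: rhs = 15, matching y values: none (0 points).
  x = 5: rhs = 8, matching y values: none (0 points).
  x = 6: rhs = 12, matching y values: none (0 points).
  x = 7: rhs = 14, matching y values: none (0 points).
  x = 8: rhs = 1, matching y values: 1, 18 (2 points).
  x = 9: rhs = 17, matching y values: 6, 13 (2 points).
  x = 10: rhs = 11, matching y values: 7, 12 (2 points).
  x = 11: rhs = 8, matching y values: none (0 points).
  x = 12: rhs = 14, matching y values: none (0 points).
  x = 13: rhs = 16, matching y values: 4, 15 (2 points).
  x = 14: rhs = 1, matching y values: 1, 18 (2 points).
  x = 15: rhs = 13, matching y values: none (0 points).
  x = 16: rhs = 1, matching y values: 1, 18 (2 points).
  x = 17: rhs = 9, matching y values: 3, 16 (2 points).
  x = 18: rhs = 5, matching y values: 9, 10 (2 points).
Total affine count: 19.
Full point count |E(F_19)| = 19 + 1 = 20.
Hasse bound: |20 − (19+1)| = |0| = 0 ≤ 2√19 ≈ 8.7178 ✓.


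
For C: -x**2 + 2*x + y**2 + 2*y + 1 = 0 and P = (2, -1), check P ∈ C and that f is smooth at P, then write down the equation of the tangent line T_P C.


Tangent line at P: 4 - 2*x = 0.

Step 1: f(2, -1) = 0, so P lies on C.
Step 2: partial derivatives
  f_x(x, y) = 2 - 2*x, f_y(x, y) = 2*y + 2.
  f_x(P) = -2, f_y(P) = 0 (gradient nonzero, so P is smooth).
Step 3: tangent line at P: -2·(x − 2) + 0·(y − -1) = 0.
Expanding: 4 - 2*x = 0.


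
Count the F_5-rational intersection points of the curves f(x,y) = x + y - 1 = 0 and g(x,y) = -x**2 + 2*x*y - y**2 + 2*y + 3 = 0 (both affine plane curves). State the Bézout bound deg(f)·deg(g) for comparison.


Common zeros: ∅; count = 0; Bézout bound = 2.

deg(f) = 1, deg(g) = 2, so Bézout bound = 2.
Scan x ∈ F_5. For each x, list the y ∈ F_5 with f(x, y) ≡ 0 and those with g(x, y) ≡ 0 (mod 5); the common zeros in that column are the intersection.
  x = 0: f ≡ 0 at y ∈ {1}; g ≡ 0 at y ∈ {3, 4}; common: ∅.
  x = 1: f ≡ 0 at y ∈ {0}; g ≡ 0 at y ∈ {1, 3}; common: ∅.
  x = 2: f ≡ 0 at y ∈ {4}; g ≡ 0 at y ∈ ∅; common: ∅.
  x = 3: f ≡ 0 at y ∈ {3}; g ≡ 0 at y ∈ {4}; common: ∅.
  x = 4: f ≡ 0 at y ∈ {2}; g ≡ 0 at y ∈ ∅; common: ∅.
Collecting: common zeros = ∅, so the count is 0.
Comparison with the Bézout bound: 0 ≤ 2 = deg(f)·deg(g), as expected for curves with no common component (the affine F_5-count falls short of the bound because intersections may lie at infinity, over extension fields, or carry multiplicity).


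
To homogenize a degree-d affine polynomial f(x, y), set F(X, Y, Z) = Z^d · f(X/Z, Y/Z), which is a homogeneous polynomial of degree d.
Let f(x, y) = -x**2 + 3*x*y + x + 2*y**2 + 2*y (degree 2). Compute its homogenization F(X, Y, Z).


F(X, Y, Z) = -X**2 + 3*X*Y + X*Z + 2*Y**2 + 2*Y*Z

deg(f) = 2.
Substitute x = X/Z, y = Y/Z into f, then multiply by Z^2.
  monomial -1·x^2·y^0 ↦ -1·X^2·Y^0·Z^0.
  monomial 3·x^1·y^1 ↦ 3·X^1·Y^1·Z^0.
  monomial 1·x^1·y^0 ↦ 1·X^1·Y^0·Z^1.
  monomial 2·x^0·y^2 ↦ 2·X^0·Y^2·Z^0.
  monomial 2·x^0·y^1 ↦ 2·X^0·Y^1·Z^1.
Collecting: F(X, Y, Z) = -X**2 + 3*X*Y + X*Z + 2*Y**2 + 2*Y*Z.


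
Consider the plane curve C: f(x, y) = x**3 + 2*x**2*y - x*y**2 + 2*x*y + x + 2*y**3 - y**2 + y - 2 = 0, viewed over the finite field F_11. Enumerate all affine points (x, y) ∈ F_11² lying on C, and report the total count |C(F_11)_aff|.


Affine F_11-points: {(0, 1), (1, 0), (2, 7), (3, 3), (3, 7), (4, 0), (4, 3), (4, 5), (5, 2), (6, 0), (8, 6), (8, 9), (9, 3), (10, 9)}; count = 14.

For each of the 121 pairs (x, y) ∈ F_11², evaluate f(x, y) mod 11. Record the zeros.
  x = 0: [0↦9, 1↦0, 2↦1, 3↦2, 4↦4, 5↦8, 6↦4, 7↦4, 8↦9, 9↦9, 10↦5]  zeros at y ∈ {1}
  x = 1: [0↦0, 1↦5, 2↦7, 3↦7, 4↦6, 5↦5, 6↦5, 7↦7, 8↦1, 9↦10, 10↦2]  zeros at y ∈ {0}
  x = 2: [0↦8, 1↦9, 2↦5, 3↦8, 4↦8, 5↦6, 6↦3, 7↦0, 8↦9, 9↦9, 10↦1]  zeros at y ∈ {7}
  x = 3: [0↦6, 1↦7, 2↦1, 3↦0, 4↦5, 5↦6, 6↦4, 7↦0, 8↦6, 9↦1, 10↦8]  zeros at y ∈ {3, 7}
  x = 4: [0↦0, 1↦5, 2↦1, 3↦0, 4↦3, 5↦0, 6↦3, 7↦2, 8↦9, 9↦3, 10↦7]  zeros at y ∈ {0, 3, 5}
  x = 5: [0↦7, 1↦9, 2↦0, 3↦3, 4↦8, 5↦5, 6↦6, 7↦1, 8↦2, 9↦10, 10↦4]  zeros at y ∈ {2}
  x = 6: [0↦0, 1↦3, 2↦4, 3↦4, 4↦4, 5↦5, 6↦8, 7↦3, 8↦2, 9↦6, 10↦5]  zeros at y ∈ {0}
  x = 7: [0↦7, 1↦4, 2↦8, 3↦9, 4↦8, 5↦6, 6↦4, 7↦3, 8↦4, 9↦8, 10↦5]  zeros at y ∈ ∅
  x = 8: [0↦1, 1↦7, 2↦7, 3↦2, 4↦4, 5↦3, 6↦0, 7↦7, 8↦3, 9↦0, 10↦10]  zeros at y ∈ {6, 9}
  x = 9: [0↦10, 1↦7, 2↦7, 3↦0, 4↦9, 5↦2, 6↦2, 7↦10, 8↦5, 9↦10, 10↦4]  zeros at y ∈ {3}
  x = 10: [0↦7, 1↦10, 2↦3, 3↦9, 4↦7, 5↦9, 6↦5, 7↦7, 8↦5, 9↦0, 10↦4]  zeros at y ∈ {9}
Collecting zeros: affine points = {(0, 1), (1, 0), (2, 7), (3, 3), (3, 7), (4, 0), (4, 3), (4, 5), (5, 2), (6, 0), (8, 6), (8, 9), (9, 3), (10, 9)}.
Total count |C(F_11)_aff| = 14.


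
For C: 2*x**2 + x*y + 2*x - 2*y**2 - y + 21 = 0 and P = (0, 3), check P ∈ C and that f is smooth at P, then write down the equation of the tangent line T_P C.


Tangent line at P: 5*x - 13*y + 39 = 0.

Step 1: f(0, 3) = 0, so P lies on C.
Step 2: partial derivatives
  f_x(x, y) = 4*x + y + 2, f_y(x, y) = x - 4*y - 1.
  f_x(P) = 5, f_y(P) = -13 (gradient nonzero, so P is smooth).
Step 3: tangent line at P: 5·(x − 0) + -13·(y − 3) = 0.
Expanding: 5*x - 13*y + 39 = 0.


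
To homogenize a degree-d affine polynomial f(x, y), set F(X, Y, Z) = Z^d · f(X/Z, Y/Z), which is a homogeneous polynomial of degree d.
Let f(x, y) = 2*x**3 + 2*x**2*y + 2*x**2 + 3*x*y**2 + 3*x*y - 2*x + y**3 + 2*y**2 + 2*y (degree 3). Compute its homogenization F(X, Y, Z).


F(X, Y, Z) = 2*X**3 + 2*X**2*Y + 2*X**2*Z + 3*X*Y**2 + 3*X*Y*Z - 2*X*Z**2 + Y**3 + 2*Y**2*Z + 2*Y*Z**2

deg(f) = 3.
Substitute x = X/Z, y = Y/Z into f, then multiply by Z^3.
  monomial 2·x^3·y^0 ↦ 2·X^3·Y^0·Z^0.
  monomial 2·x^2·y^1 ↦ 2·X^2·Y^1·Z^0.
  monomial 2·x^2·y^0 ↦ 2·X^2·Y^0·Z^1.
  monomial 3·x^1·y^2 ↦ 3·X^1·Y^2·Z^0.
  monomial 3·x^1·y^1 ↦ 3·X^1·Y^1·Z^1.
  monomial -2·x^1·y^0 ↦ -2·X^1·Y^0·Z^2.
  monomial 1·x^0·y^3 ↦ 1·X^0·Y^3·Z^0.
  monomial 2·x^0·y^2 ↦ 2·X^0·Y^2·Z^1.
  monomial 2·x^0·y^1 ↦ 2·X^0·Y^1·Z^2.
Collecting: F(X, Y, Z) = 2*X**3 + 2*X**2*Y + 2*X**2*Z + 3*X*Y**2 + 3*X*Y*Z - 2*X*Z**2 + Y**3 + 2*Y**2*Z + 2*Y*Z**2.


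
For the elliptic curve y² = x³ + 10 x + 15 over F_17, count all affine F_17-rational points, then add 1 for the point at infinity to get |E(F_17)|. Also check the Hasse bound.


Affine points = {(0, 7), (0, 10), (1, 3), (1, 14), (2, 3), (2, 14), (3, 2), (3, 15), (4, 0), (6, 6), (6, 11), (9, 1), (9, 16), (13, 8), (13, 9), (14, 3), (14, 14), (15, 2), (15, 15), (16, 2), (16, 15)}; affine count = 21; |E(F_17)| = 22.

Discriminant check: Δ ∝ 4a³ + 27b² = 4·10³ + 27·15² = 4·1000 + 27·225 ≡ 11 (mod 17). Nonzero ⇒ E is nonsingular.
For each x ∈ F_17, compute rhs = x³ + 10·x + 15 mod 17, then count y ∈ F_17 with y² ≡ rhs.
  x = 0: rhs = 15, matching y values: 7, 10 (2 points).
  x = 1: rhs = 9, matching y values: 3, 14 (2 points).
  x = 2: rhs = 9, matching y values: 3, 14 (2 points).
  x = 3: rhs = 4, matching y values: 2, 15 (2 points).
  x = 4: rhs = 0, matching y values: 0 (1 points).
  x = 5: rhs = 3, matching y values: none (0 points).
  x = 6: rhs = 2, matching y values: 6, 11 (2 points).
  x = 7: rhs = 3, matching y values: none (0 points).
  x = 8: rhs = 12, matching y values: none (0 points).
  x = 9: rhs = 1, matching y values: 1, 16 (2 points).
  x = 10: rhs = 10, matching y values: none (0 points).
  x = 11: rhs = 11, matching y values: none (0 points).
  x = 12: rhs = 10, matching y values: none (0 points).
  x = 13: rhs = 13, matching y values: 8, 9 (2 points).
  x = 14: rhs = 9, matching y values: 3, 14 (2 points).
  x = 15: rhs = 4, matching y values: 2, 15 (2 points).
  x = 16: rhs = 4, matching y values: 2, 15 (2 points).
Total affine count: 21.
Full point count |E(F_17)| = 21 + 1 = 22.
Hasse bound: |22 − (17+1)| = |4| = 4 ≤ 2√17 ≈ 8.2462 ✓.


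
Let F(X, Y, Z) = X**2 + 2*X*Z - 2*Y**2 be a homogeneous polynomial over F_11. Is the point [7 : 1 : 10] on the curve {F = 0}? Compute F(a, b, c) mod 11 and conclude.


F(7,1,10) ≡ 0 (mod 11); P is on the curve.

Evaluate F(7, 1, 10) term-by-term (mod 11).
  X**2 ↦ 1·49·1·1 = 49
  2*X*Z ↦ 2·7·1·10 = 140
  -2*Y**2 ↦ -2·1·1·1 = -2
Sum: F(7, 1, 10) = (49) + (140) + (-2) = 187.
Reducing mod 11: 187 ≡ 0 (mod 11).
Since F(a, b, c) ≡ 0 (mod 11), P lies on the curve.


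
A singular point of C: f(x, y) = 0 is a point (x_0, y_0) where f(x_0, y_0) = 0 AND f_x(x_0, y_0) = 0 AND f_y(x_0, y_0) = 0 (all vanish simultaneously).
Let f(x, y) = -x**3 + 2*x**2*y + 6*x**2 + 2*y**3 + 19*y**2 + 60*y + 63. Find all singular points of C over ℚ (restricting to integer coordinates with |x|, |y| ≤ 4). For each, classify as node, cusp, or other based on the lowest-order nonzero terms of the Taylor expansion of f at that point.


Singular points: {(0, -3)}; classification: cusp.

Compute partial derivatives:
  f_x = -3*x**2 + 4*x*y + 12*x.
  f_y = 2*x**2 + 6*y**2 + 38*y + 60.
Scan x_0 ∈ {−4, ..., 4}. For each x_0, f_y(x_0, y) is a polynomial in y; find its integer roots y ∈ {−4, ..., 4}, then test f_x and f at those candidates.
  x = -4: f_y(-4, y) = 6*y**2 + 38*y + 92; no integer root y with |y| ≤ 4.
  x = -3: f_y(-3, y) = 6*y**2 + 38*y + 78; no integer root y with |y| ≤ 4.
  x = -2: f_y(-2, y) = 6*y**2 + 38*y + 68; no integer root y with |y| ≤ 4.
  x = -1: f_y(-1, y) = 6*y**2 + 38*y + 62; no integer root y with |y| ≤ 4.
  x = 0: f_y(0, y) = 6*y**2 + 38*y + 60; vanishes at y ∈ {-3}. (0, -3): f_x = 0, f = 0 — SINGULAR.
  x = 1: f_y(1, y) = 6*y**2 + 38*y + 62; no integer root y with |y| ≤ 4.
  x = 2: f_y(2, y) = 6*y**2 + 38*y + 68; no integer root y with |y| ≤ 4.
  x = 3: f_y(3, y) = 6*y**2 + 38*y + 78; no integer root y with |y| ≤ 4.
  x = 4: f_y(4, y) = 6*y**2 + 38*y + 92; no integer root y with |y| ≤ 4.
Only singular point on the grid: (0, -3).
Classify: substitute x = 0 + u, y = -3 + v and expand: f = -u**3 + 2*u**2*v + 2*v**3 + v**2.
No constant or linear terms (consistent with a singular point). Quadratic part: v**2. Cubic part: -u**3 + 2*u**2*v + 2*v**3.
The quadratic part v**2 is a perfect square, so there is a single (double) tangent line v = 0, i.e. y = -3. Restricting the cubic part to that line (v = 0) leaves -u**3 ≠ 0, so f is not divisible by v and the branch is v² ≈ u**3 to lowest order — this is a cusp.
Classification: cusp.


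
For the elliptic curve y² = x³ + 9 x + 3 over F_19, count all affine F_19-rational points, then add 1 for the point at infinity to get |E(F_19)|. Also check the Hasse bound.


Affine points = {(3, 0), (6, 8), (6, 11), (8, 6), (8, 13), (14, 2), (14, 17), (15, 6), (15, 13), (16, 5), (16, 14)}; affine count = 11; |E(F_19)| = 12.

Discriminant check: Δ ∝ 4a³ + 27b² = 4·9³ + 27·3² = 4·729 + 27·9 ≡ 5 (mod 19). Nonzero ⇒ E is nonsingular.
For each x ∈ F_19, compute rhs = x³ + 9·x + 3 mod 19, then count y ∈ F_19 with y² ≡ rhs.
  x = 0: rhs = 3, matching y values: none (0 points).
  x = 1: rhs = 13, matching y values: none (0 points).
  x = 2: rhs = 10, matching y values: none (0 points).
  x = 3: rhs = 0, matching y values: 0 (1 points).
  x = 4: rhs = 8, matching y values: none (0 points).
  x = 5: rhs = 2, matching y values: none (0 points).
  x = 6: rhs = 7, matching y values: 8, 11 (2 points).
  x = 7: rhs = 10, matching y values: none (0 points).
  x = 8: rhs = 17, matching y values: 6, 13 (2 points).
  x = 9: rhs = 15, matching y values: none (0 points).
  x = 10: rhs = 10, matching y values: none (0 points).
  x = 11: rhs = 8, matching y values: none (0 points).
  x = 12: rhs = 15, matching y values: none (0 points).
  x = 13: rhs = 18, matching y values: none (0 points).
  x = 14: rhs = 4, matching y values: 2, 17 (2 points).
  x = 15: rhs = 17, matching y values: 6, 13 (2 points).
  x = 16: rhs = 6, matching y values: 5, 14 (2 points).
  x = 17: rhs = 15, matching y values: none (0 points).
  x = 18: rhs = 12, matching y values: none (0 points).
Total affine count: 11.
Full point count |E(F_19)| = 11 + 1 = 12.
Hasse bound: |12 − (19+1)| = |-8| = 8 ≤ 2√19 ≈ 8.7178 ✓.


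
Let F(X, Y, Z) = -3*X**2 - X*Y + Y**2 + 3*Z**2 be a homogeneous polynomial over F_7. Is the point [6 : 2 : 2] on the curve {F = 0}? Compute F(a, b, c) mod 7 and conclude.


F(6,2,2) ≡ 1 (mod 7); P is NOT on the curve.

Evaluate F(6, 2, 2) term-by-term (mod 7).
  -3*X**2 ↦ -3·36·1·1 = -108
  -X*Y ↦ -1·6·2·1 = -12
  Y**2 ↦ 1·1·4·1 = 4
  3*Z**2 ↦ 3·1·1·4 = 12
Sum: F(6, 2, 2) = (-108) + (-12) + (4) + (12) = -104.
Reducing mod 7: -104 ≡ 1 (mod 7).
Since F(a, b, c) ≡ 1 ≠ 0 (mod 7), P does NOT lie on the curve.


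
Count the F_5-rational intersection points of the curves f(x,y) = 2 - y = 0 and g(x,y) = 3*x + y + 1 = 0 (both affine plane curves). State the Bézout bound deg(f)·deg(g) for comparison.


Common zeros: {(4, 2)}; count = 1; Bézout bound = 1.

deg(f) = 1, deg(g) = 1, so Bézout bound = 1.
Scan x ∈ F_5. For each x, list the y ∈ F_5 with f(x, y) ≡ 0 and those with g(x, y) ≡ 0 (mod 5); the common zeros in that column are the intersection.
  x = 0: f ≡ 0 at y ∈ {2}; g ≡ 0 at y ∈ {4}; common: ∅.
  x = 1: f ≡ 0 at y ∈ {2}; g ≡ 0 at y ∈ {1}; common: ∅.
  x = 2: f ≡ 0 at y ∈ {2}; g ≡ 0 at y ∈ {3}; common: ∅.
  x = 3: f ≡ 0 at y ∈ {2}; g ≡ 0 at y ∈ {0}; common: ∅.
  x = 4: f ≡ 0 at y ∈ {2}; g ≡ 0 at y ∈ {2}; common: {2}.
Collecting: common zeros = {(4, 2)}, so the count is 1.
Comparison with the Bézout bound: 1 ≤ 1 = deg(f)·deg(g), as expected for curves with no common component (the bound is attained).


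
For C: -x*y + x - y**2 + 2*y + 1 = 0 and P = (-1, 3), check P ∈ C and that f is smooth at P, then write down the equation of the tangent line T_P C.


Tangent line at P: -2*x - 3*y + 7 = 0.

Step 1: f(-1, 3) = 0, so P lies on C.
Step 2: partial derivatives
  f_x(x, y) = 1 - y, f_y(x, y) = -x - 2*y + 2.
  f_x(P) = -2, f_y(P) = -3 (gradient nonzero, so P is smooth).
Step 3: tangent line at P: -2·(x − -1) + -3·(y − 3) = 0.
Expanding: -2*x - 3*y + 7 = 0.


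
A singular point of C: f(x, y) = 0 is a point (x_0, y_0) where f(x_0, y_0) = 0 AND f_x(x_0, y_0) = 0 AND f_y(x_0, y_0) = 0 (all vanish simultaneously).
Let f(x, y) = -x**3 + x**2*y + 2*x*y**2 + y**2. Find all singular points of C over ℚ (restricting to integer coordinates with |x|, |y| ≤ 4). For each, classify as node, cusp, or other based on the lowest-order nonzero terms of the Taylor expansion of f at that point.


Singular points: {(0, 0)}; classification: cusp.

Compute partial derivatives:
  f_x = -3*x**2 + 2*x*y + 2*y**2.
  f_y = x**2 + 4*x*y + 2*y.
Scan x_0 ∈ {−4, ..., 4}. For each x_0, f_y(x_0, y) is a polynomial in y; find its integer roots y ∈ {−4, ..., 4}, then test f_x and f at those candidates.
  x = -4: f_y(-4, y) = 16 - 14*y; no integer root y with |y| ≤ 4.
  x = -3: f_y(-3, y) = 9 - 10*y; no integer root y with |y| ≤ 4.
  x = -2: f_y(-2, y) = 4 - 6*y; no integer root y with |y| ≤ 4.
  x = -1: f_y(-1, y) = 1 - 2*y; no integer root y with |y| ≤ 4.
  x = 0: f_y(0, y) = 2*y; vanishes at y ∈ {0}. (0, 0): f_x = 0, f = 0 — SINGULAR.
  x = 1: f_y(1, y) = 6*y + 1; no integer root y with |y| ≤ 4.
  x = 2: f_y(2, y) = 10*y + 4; no integer root y with |y| ≤ 4.
  x = 3: f_y(3, y) = 14*y + 9; no integer root y with |y| ≤ 4.
  x = 4: f_y(4, y) = 18*y + 16; no integer root y with |y| ≤ 4.
Only singular point on the grid: (0, 0).
Classify: substitute x = 0 + u, y = 0 + v and expand: f = -u**3 + u**2*v + 2*u*v**2 + v**2.
No constant or linear terms (consistent with a singular point). Quadratic part: v**2. Cubic part: -u**3 + u**2*v + 2*u*v**2.
The quadratic part v**2 is a perfect square, so there is a single (double) tangent line v = 0, i.e. y = 0. Restricting the cubic part to that line (v = 0) leaves -u**3 ≠ 0, so f is not divisible by v and the branch is v² ≈ u**3 to lowest order — this is a cusp.
Classification: cusp.


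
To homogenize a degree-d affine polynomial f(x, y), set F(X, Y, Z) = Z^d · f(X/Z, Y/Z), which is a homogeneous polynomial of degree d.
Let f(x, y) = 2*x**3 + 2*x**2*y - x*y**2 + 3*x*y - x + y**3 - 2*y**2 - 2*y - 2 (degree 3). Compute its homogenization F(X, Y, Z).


F(X, Y, Z) = 2*X**3 + 2*X**2*Y - X*Y**2 + 3*X*Y*Z - X*Z**2 + Y**3 - 2*Y**2*Z - 2*Y*Z**2 - 2*Z**3

deg(f) = 3.
Substitute x = X/Z, y = Y/Z into f, then multiply by Z^3.
  monomial 2·x^3·y^0 ↦ 2·X^3·Y^0·Z^0.
  monomial 2·x^2·y^1 ↦ 2·X^2·Y^1·Z^0.
  monomial -1·x^1·y^2 ↦ -1·X^1·Y^2·Z^0.
  monomial 3·x^1·y^1 ↦ 3·X^1·Y^1·Z^1.
  monomial -1·x^1·y^0 ↦ -1·X^1·Y^0·Z^2.
  monomial 1·x^0·y^3 ↦ 1·X^0·Y^3·Z^0.
  monomial -2·x^0·y^2 ↦ -2·X^0·Y^2·Z^1.
  monomial -2·x^0·y^1 ↦ -2·X^0·Y^1·Z^2.
  monomial -2·x^0·y^0 ↦ -2·X^0·Y^0·Z^3.
Collecting: F(X, Y, Z) = 2*X**3 + 2*X**2*Y - X*Y**2 + 3*X*Y*Z - X*Z**2 + Y**3 - 2*Y**2*Z - 2*Y*Z**2 - 2*Z**3.


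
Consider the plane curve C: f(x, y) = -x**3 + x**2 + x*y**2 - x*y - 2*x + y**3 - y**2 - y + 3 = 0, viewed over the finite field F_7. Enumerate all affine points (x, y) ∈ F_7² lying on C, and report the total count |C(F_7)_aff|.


Affine F_7-points: {(0, 5), (1, 1), (2, 4), (3, 0), (4, 3), (5, 6), (6, 0), (6, 2)}; count = 8.

For each of the 49 pairs (x, y) ∈ F_7², evaluate f(x, y) mod 7. Record the zeros.
  x = 0: [0↦3, 1↦2, 2↦5, 3↦4, 4↦5, 5↦0, 6↦2]  zeros at y ∈ {5}
  x = 1: [0↦1, 1↦0, 2↦5, 3↦1, 4↦1, 5↦4, 6↦2]  zeros at y ∈ {1}
  x = 2: [0↦2, 1↦1, 2↦1, 3↦1, 4↦0, 5↦4, 6↦5]  zeros at y ∈ {4}
  x = 3: [0↦0, 1↦6, 2↦1, 3↦5, 4↦3, 5↦1, 6↦5]  zeros at y ∈ {0}
  x = 4: [0↦3, 1↦2, 2↦6, 3↦0, 4↦4, 5↦3, 6↦3]  zeros at y ∈ {3}
  x = 5: [0↦5, 1↦4, 2↦3, 3↦1, 4↦4, 5↦4, 6↦0]  zeros at y ∈ {6}
  x = 6: [0↦0, 1↦6, 2↦0, 3↦2, 4↦4, 5↦5, 6↦4]  zeros at y ∈ {0, 2}
Collecting zeros: affine points = {(0, 5), (1, 1), (2, 4), (3, 0), (4, 3), (5, 6), (6, 0), (6, 2)}.
Total count |C(F_7)_aff| = 8.


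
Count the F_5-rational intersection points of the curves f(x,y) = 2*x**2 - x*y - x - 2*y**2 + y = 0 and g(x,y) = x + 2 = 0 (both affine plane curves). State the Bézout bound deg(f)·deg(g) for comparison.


Common zeros: {(3, 0), (3, 4)}; count = 2; Bézout bound = 2.

deg(f) = 2, deg(g) = 1, so Bézout bound = 2.
Scan x ∈ F_5. For each x, list the y ∈ F_5 with f(x, y) ≡ 0 and those with g(x, y) ≡ 0 (mod 5); the common zeros in that column are the intersection.
  x = 0: f ≡ 0 at y ∈ {0, 3}; g ≡ 0 at y ∈ ∅; common: ∅.
  x = 1: f ≡ 0 at y ∈ ∅; g ≡ 0 at y ∈ ∅; common: ∅.
  x = 2: f ≡ 0 at y ∈ {3, 4}; g ≡ 0 at y ∈ ∅; common: ∅.
  x = 3: f ≡ 0 at y ∈ {0, 4}; g ≡ 0 at y ∈ {0, 1, 2, 3, 4}; common: {0, 4}.
  x = 4: f ≡ 0 at y ∈ ∅; g ≡ 0 at y ∈ ∅; common: ∅.
Collecting: common zeros = {(3, 0), (3, 4)}, so the count is 2.
Comparison with the Bézout bound: 2 ≤ 2 = deg(f)·deg(g), as expected for curves with no common component (the bound is attained).


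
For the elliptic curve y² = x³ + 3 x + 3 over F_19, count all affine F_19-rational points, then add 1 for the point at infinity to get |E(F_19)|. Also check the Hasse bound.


Affine points = {(1, 8), (1, 11), (2, 6), (2, 13), (3, 1), (3, 18), (6, 3), (6, 16), (7, 5), (7, 14), (8, 8), (8, 11), (10, 8), (10, 11), (12, 0), (13, 4), (13, 15), (16, 9), (16, 10)}; affine count = 19; |E(F_19)| = 20.

Discriminant check: Δ ∝ 4a³ + 27b² = 4·3³ + 27·3² = 4·27 + 27·9 ≡ 9 (mod 19). Nonzero ⇒ E is nonsingular.
For each x ∈ F_19, compute rhs = x³ + 3·x + 3 mod 19, then count y ∈ F_19 with y² ≡ rhs.
  x = 0: rhs = 3, matching y values: none (0 points).
  x = 1: rhs = 7, matching y values: 8, 11 (2 points).
  x = 2: rhs = 17, matching y values: 6, 13 (2 points).
  x = 3: rhs = 1, matching y values: 1, 18 (2 points).
  x = 4: rhs = 3, matching y values: none (0 points).
  x = 5: rhs = 10, matching y values: none (0 points).
  x = 6: rhs = 9, matching y values: 3, 16 (2 points).
  x = 7: rhs = 6, matching y values: 5, 14 (2 points).
  x = 8: rhs = 7, matching y values: 8, 11 (2 points).
  x = 9: rhs = 18, matching y values: none (0 points).
  x = 10: rhs = 7, matching y values: 8, 11 (2 points).
  x = 11: rhs = 18, matching y values: none (0 points).
  x = 12: rhs = 0, matching y values: 0 (1 points).
  x = 13: rhs = 16, matching y values: 4, 15 (2 points).
  x = 14: rhs = 15, matching y values: none (0 points).
  x = 15: rhs = 3, matching y values: none (0 points).
  x = 16: rhs = 5, matching y values: 9, 10 (2 points).
  x = 17: rhs = 8, matching y values: none (0 points).
  x = 18: rhs = 18, matching y values: none (0 points).
Total affine count: 19.
Full point count |E(F_19)| = 19 + 1 = 20.
Hasse bound: |20 − (19+1)| = |0| = 0 ≤ 2√19 ≈ 8.7178 ✓.


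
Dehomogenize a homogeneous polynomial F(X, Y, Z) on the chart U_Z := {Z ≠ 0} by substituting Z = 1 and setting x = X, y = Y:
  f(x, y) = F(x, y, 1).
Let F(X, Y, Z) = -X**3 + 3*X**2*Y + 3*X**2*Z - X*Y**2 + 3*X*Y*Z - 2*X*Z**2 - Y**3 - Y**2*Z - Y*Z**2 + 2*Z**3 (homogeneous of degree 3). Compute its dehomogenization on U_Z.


f(x, y) = -x**3 + 3*x**2*y + 3*x**2 - x*y**2 + 3*x*y - 2*x - y**3 - y**2 - y + 2

On U_Z we set Z = 1. Each monomial c·X^i·Y^j·Z^k in F becomes c·x^i·y^j·1^k = c·x^i·y^j.
Substituting Z = 1: F(X, Y, 1) = -x**3 + 3*x**2*y + 3*x**2 - x*y**2 + 3*x*y - 2*x - y**3 - y**2 - y + 2.
Note: deg(f) ≤ deg(F) = 3; strict inequality happens when F is divisible by Z (lost terms).


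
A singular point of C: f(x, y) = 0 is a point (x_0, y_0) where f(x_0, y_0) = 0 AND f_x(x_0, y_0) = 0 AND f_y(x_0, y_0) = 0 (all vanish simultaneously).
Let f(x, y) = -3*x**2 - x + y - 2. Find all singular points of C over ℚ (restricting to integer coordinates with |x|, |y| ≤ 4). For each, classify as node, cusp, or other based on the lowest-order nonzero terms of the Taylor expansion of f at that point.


No singular points in the scanned grid; C is smooth there.

Compute partial derivatives:
  f_x = -6*x - 1.
  f_y = 1.
f_y = 1 is a nonzero constant, so f_y never vanishes: no point (x, y) can satisfy f = f_x = f_y = 0. In particular no (x, y) ∈ {−4, ..., 4}² is singular; the curve is smooth.


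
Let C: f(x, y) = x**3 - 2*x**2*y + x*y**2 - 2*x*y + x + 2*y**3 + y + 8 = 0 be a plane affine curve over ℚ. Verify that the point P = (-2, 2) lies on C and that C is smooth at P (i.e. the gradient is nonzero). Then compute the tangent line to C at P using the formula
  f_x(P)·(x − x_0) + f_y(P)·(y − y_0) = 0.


Tangent line at P: 29*x + 13*y + 32 = 0.

Step 1: f(-2, 2) = 0, so P lies on C.
Step 2: partial derivatives
  f_x(x, y) = 3*x**2 - 4*x*y + y**2 - 2*y + 1, f_y(x, y) = -2*x**2 + 2*x*y - 2*x + 6*y**2 + 1.
  f_x(P) = 29, f_y(P) = 13 (gradient nonzero, so P is smooth).
Step 3: tangent line at P: 29·(x − -2) + 13·(y − 2) = 0.
Expanding: 29*x + 13*y + 32 = 0.


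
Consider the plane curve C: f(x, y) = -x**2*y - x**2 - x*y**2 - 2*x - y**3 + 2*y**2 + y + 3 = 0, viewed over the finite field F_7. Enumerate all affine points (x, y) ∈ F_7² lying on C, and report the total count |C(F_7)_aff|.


Affine F_7-points: {(1, 0), (1, 1), (4, 0), (4, 6)}; count = 4.

For each of the 49 pairs (x, y) ∈ F_7², evaluate f(x, y) mod 7. Record the zeros.
  x = 0: [0↦3, 1↦5, 2↦5, 3↦4, 4↦3, 5↦3, 6↦5]  zeros at y ∈ ∅
  x = 1: [0↦0, 1↦0, 2↦3, 3↦3, 4↦1, 5↦5, 6↦2]  zeros at y ∈ {0, 1}
  x = 2: [0↦2, 1↦5, 2↦2, 3↦1, 4↦3, 5↦2, 6↦6]  zeros at y ∈ ∅
  x = 3: [0↦2, 1↦6, 2↦2, 3↦5, 4↦2, 5↦1, 6↦3]  zeros at y ∈ ∅
  x = 4: [0↦0, 1↦3, 2↦3, 3↦1, 4↦5, 5↦2, 6↦0]  zeros at y ∈ {0, 6}
  x = 5: [0↦3, 1↦3, 2↦5, 3↦3, 4↦5, 5↦5, 6↦4]  zeros at y ∈ ∅
  x = 6: [0↦4, 1↦6, 2↦1, 3↦4, 4↦2, 5↦3, 6↦1]  zeros at y ∈ ∅
Collecting zeros: affine points = {(1, 0), (1, 1), (4, 0), (4, 6)}.
Total count |C(F_7)_aff| = 4.


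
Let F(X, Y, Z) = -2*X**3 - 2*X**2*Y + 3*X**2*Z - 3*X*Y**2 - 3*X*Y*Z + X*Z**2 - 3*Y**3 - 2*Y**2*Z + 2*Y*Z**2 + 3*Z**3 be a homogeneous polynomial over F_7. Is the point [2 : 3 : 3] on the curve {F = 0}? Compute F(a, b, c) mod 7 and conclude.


F(2,3,3) ≡ 4 (mod 7); P is NOT on the curve.

Evaluate F(2, 3, 3) term-by-term (mod 7).
  -2*X**3 ↦ -2·8·1·1 = -16
  -2*X**2*Y ↦ -2·4·3·1 = -24
  3*X**2*Z ↦ 3·4·1·3 = 36
  -3*X*Y**2 ↦ -3·2·9·1 = -54
  -3*X*Y*Z ↦ -3·2·3·3 = -54
  X*Z**2 ↦ 1·2·1·9 = 18
  -3*Y**3 ↦ -3·1·27·1 = -81
  -2*Y**2*Z ↦ -2·1·9·3 = -54
  2*Y*Z**2 ↦ 2·1·3·9 = 54
  3*Z**3 ↦ 3·1·1·27 = 81
Sum: F(2, 3, 3) = (-16) + (-24) + (36) + (-54) + (-54) + (18) + (-81) + (-54) + (54) + (81) = -94.
Reducing mod 7: -94 ≡ 4 (mod 7).
Since F(a, b, c) ≡ 4 ≠ 0 (mod 7), P does NOT lie on the curve.


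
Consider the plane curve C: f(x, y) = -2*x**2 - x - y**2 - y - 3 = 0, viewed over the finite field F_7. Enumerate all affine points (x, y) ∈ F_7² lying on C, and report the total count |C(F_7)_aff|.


Affine F_7-points: {(5, 3)}; count = 1.

For each of the 49 pairs (x, y) ∈ F_7², evaluate f(x, y) mod 7. Record the zeros.
  x = 0: [0↦4, 1↦2, 2↦5, 3↦6, 4↦5, 5↦2, 6↦4]  zeros at y ∈ ∅
  x = 1: [0↦1, 1↦6, 2↦2, 3↦3, 4↦2, 5↦6, 6↦1]  zeros at y ∈ ∅
  x = 2: [0↦1, 1↦6, 2↦2, 3↦3, 4↦2, 5↦6, 6↦1]  zeros at y ∈ ∅
  x = 3: [0↦4, 1↦2, 2↦5, 3↦6, 4↦5, 5↦2, 6↦4]  zeros at y ∈ ∅
  x = 4: [0↦3, 1↦1, 2↦4, 3↦5, 4↦4, 5↦1, 6↦3]  zeros at y ∈ ∅
  x = 5: [0↦5, 1↦3, 2↦6, 3↦0, 4↦6, 5↦3, 6↦5]  zeros at y ∈ {3}
  x = 6: [0↦3, 1↦1, 2↦4, 3↦5, 4↦4, 5↦1, 6↦3]  zeros at y ∈ ∅
Collecting zeros: affine points = {(5, 3)}.
Total count |C(F_7)_aff| = 1.


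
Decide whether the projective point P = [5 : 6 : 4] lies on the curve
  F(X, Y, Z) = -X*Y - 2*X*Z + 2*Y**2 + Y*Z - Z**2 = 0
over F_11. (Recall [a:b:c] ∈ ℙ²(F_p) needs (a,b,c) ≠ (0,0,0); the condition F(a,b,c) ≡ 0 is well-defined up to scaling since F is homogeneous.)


F(5,6,4) ≡ 10 (mod 11); P is NOT on the curve.

Evaluate F(5, 6, 4) term-by-term (mod 11).
  -X*Y ↦ -1·5·6·1 = -30
  -2*X*Z ↦ -2·5·1·4 = -40
  2*Y**2 ↦ 2·1·36·1 = 72
  Y*Z ↦ 1·1·6·4 = 24
  -Z**2 ↦ -1·1·1·16 = -16
Sum: F(5, 6, 4) = (-30) + (-40) + (72) + (24) + (-16) = 10.
Reducing mod 11: 10 ≡ 10 (mod 11).
Since F(a, b, c) ≡ 10 ≠ 0 (mod 11), P does NOT lie on the curve.


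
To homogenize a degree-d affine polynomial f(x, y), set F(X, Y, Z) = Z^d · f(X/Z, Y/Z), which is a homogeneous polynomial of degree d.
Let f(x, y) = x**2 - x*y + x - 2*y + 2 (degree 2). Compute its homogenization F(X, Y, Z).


F(X, Y, Z) = X**2 - X*Y + X*Z - 2*Y*Z + 2*Z**2

deg(f) = 2.
Substitute x = X/Z, y = Y/Z into f, then multiply by Z^2.
  monomial 1·x^2·y^0 ↦ 1·X^2·Y^0·Z^0.
  monomial -1·x^1·y^1 ↦ -1·X^1·Y^1·Z^0.
  monomial 1·x^1·y^0 ↦ 1·X^1·Y^0·Z^1.
  monomial -2·x^0·y^1 ↦ -2·X^0·Y^1·Z^1.
  monomial 2·x^0·y^0 ↦ 2·X^0·Y^0·Z^2.
Collecting: F(X, Y, Z) = X**2 - X*Y + X*Z - 2*Y*Z + 2*Z**2.


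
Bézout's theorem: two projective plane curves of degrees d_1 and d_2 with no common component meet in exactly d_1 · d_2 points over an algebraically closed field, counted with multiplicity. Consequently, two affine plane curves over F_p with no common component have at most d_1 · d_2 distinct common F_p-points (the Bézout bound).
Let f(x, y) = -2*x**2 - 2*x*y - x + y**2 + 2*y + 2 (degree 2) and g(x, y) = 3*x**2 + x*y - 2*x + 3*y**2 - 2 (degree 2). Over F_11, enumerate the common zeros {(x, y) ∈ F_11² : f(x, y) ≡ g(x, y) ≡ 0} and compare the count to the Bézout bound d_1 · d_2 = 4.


Common zeros: {(3, 3)}; count = 1; Bézout bound = 4.

deg(f) = 2, deg(g) = 2, so Bézout bound = 4.
Scan x ∈ F_11. For each x, list the y ∈ F_11 with f(x, y) ≡ 0 and those with g(x, y) ≡ 0 (mod 11); the common zeros in that column are the intersection.
  x = 0: f ≡ 0 at y ∈ ∅; g ≡ 0 at y ∈ ∅; common: ∅.
  x = 1: f ≡ 0 at y ∈ {1, 10}; g ≡ 0 at y ∈ ∅; common: ∅.
  x = 2: f ≡ 0 at y ∈ {4, 9}; g ≡ 0 at y ∈ {1, 2}; common: ∅.
  x = 3: f ≡ 0 at y ∈ {1, 3}; g ≡ 0 at y ∈ {3, 7}; common: {3}.
  x = 4: f ≡ 0 at y ∈ ∅; g ≡ 0 at y ∈ {3}; common: ∅.
  x = 5: f ≡ 0 at y ∈ {9, 10}; g ≡ 0 at y ∈ ∅; common: ∅.
  x = 6: f ≡ 0 at y ∈ ∅; g ≡ 0 at y ∈ ∅; common: ∅.
  x = 7: f ≡ 0 at y ∈ ∅; g ≡ 0 at y ∈ ∅; common: ∅.
  x = 8: f ≡ 0 at y ∈ ∅; g ≡ 0 at y ∈ {6}; common: ∅.
  x = 9: f ≡ 0 at y ∈ ∅; g ≡ 0 at y ∈ {2, 6}; common: ∅.
  x = 10: f ≡ 0 at y ∈ {3, 4}; g ≡ 0 at y ∈ {7, 8}; common: ∅.
Collecting: common zeros = {(3, 3)}, so the count is 1.
Comparison with the Bézout bound: 1 ≤ 4 = deg(f)·deg(g), as expected for curves with no common component (the affine F_11-count falls short of the bound because intersections may lie at infinity, over extension fields, or carry multiplicity).
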